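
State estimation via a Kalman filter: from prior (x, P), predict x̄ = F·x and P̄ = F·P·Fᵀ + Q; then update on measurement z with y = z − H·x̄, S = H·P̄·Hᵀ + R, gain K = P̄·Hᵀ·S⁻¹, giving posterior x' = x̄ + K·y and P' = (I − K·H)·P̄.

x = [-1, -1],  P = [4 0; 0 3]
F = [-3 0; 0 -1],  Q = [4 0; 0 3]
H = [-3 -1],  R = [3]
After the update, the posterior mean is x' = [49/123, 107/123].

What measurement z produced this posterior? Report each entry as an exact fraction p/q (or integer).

x̄ = F·x = [3, 1]
P̄ = F·P·Fᵀ + Q = [40 0; 0 6]
S = H·P̄·Hᵀ + R = [369]
K = P̄·Hᵀ·S⁻¹ = [-40/123; -2/123]
x' − x̄ = [-320/123, -16/123] = K·y
y = (KᵀK)⁻¹·Kᵀ·(x' − x̄) = [8]
z = y + H·x̄ = [8] + [-10] = [-2]

z = [-2]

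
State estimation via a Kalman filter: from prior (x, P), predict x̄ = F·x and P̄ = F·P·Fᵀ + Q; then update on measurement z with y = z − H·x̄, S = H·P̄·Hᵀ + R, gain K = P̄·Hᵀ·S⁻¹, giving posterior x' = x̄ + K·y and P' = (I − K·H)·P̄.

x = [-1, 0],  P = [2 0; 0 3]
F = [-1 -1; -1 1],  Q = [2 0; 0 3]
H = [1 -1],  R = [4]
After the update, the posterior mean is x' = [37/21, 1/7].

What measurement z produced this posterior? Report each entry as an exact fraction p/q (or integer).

x̄ = F·x = [1, 1]
P̄ = F·P·Fᵀ + Q = [7 -1; -1 8]
S = H·P̄·Hᵀ + R = [21]
K = P̄·Hᵀ·S⁻¹ = [8/21; -3/7]
x' − x̄ = [16/21, -6/7] = K·y
y = (KᵀK)⁻¹·Kᵀ·(x' − x̄) = [2]
z = y + H·x̄ = [2] + [0] = [2]

z = [2]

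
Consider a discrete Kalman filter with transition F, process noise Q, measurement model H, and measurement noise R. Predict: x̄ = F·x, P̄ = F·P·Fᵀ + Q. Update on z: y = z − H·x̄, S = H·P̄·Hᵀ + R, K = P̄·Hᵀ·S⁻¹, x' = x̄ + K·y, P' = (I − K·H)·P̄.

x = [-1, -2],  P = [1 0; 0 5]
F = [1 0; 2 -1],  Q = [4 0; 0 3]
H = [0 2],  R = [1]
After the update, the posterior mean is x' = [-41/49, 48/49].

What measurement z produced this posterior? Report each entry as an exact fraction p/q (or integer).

z = [2]

x̄ = F·x = [-1, 0]
P̄ = F·P·Fᵀ + Q = [5 2; 2 12]
S = H·P̄·Hᵀ + R = [49]
K = P̄·Hᵀ·S⁻¹ = [4/49; 24/49]
x' − x̄ = [8/49, 48/49] = K·y
y = (KᵀK)⁻¹·Kᵀ·(x' − x̄) = [2]
z = y + H·x̄ = [2] + [0] = [2]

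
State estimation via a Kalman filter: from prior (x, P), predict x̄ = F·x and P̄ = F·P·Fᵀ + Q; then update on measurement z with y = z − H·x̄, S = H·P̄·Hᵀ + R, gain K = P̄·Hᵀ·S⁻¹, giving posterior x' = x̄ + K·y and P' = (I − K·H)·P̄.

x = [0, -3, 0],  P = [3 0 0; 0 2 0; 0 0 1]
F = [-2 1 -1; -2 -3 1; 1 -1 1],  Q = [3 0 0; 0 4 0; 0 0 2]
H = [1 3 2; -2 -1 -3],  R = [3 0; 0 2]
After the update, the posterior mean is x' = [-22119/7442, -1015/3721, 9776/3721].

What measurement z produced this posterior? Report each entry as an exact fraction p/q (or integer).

x̄ = F·x = [-3, 9, 3]
P̄ = F·P·Fᵀ + Q = [18 5 -9; 5 35 1; -9 1 8]
S = H·P̄·Hᵀ + R = [374 -172; -172 99]
K = P̄·Hᵀ·S⁻¹ = [-923/7442 -1328/3721; 1416/3721 656/3721; -107/3721 -449/3721]
x' − x̄ = [207/7442, -34504/3721, -1387/3721] = K·y
y = (KᵀK)⁻¹·Kᵀ·(x' − x̄) = [-29, 10]
z = y + H·x̄ = [-29, 10] + [30, -12] = [1, -2]

z = [1, -2]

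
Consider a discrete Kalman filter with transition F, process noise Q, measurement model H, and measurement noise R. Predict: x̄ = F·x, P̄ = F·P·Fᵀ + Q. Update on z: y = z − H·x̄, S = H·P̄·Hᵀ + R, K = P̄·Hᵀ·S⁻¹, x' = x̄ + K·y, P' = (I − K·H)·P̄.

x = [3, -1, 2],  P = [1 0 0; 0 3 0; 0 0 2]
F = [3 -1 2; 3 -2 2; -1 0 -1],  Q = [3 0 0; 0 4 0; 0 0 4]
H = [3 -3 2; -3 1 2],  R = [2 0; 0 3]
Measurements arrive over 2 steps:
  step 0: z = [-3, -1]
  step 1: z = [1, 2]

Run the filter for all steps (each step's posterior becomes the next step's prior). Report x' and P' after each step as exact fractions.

step 0: x̄ = F·x = [14, 15, -5]
step 0: P̄ = F·P·Fᵀ + Q = [23 23 -7; 23 33 -7; -7 -7 7]
step 0: y = z − H·x̄ = [10, 36]
step 0: S = H·P̄·Hᵀ + R = [120 26; 26 189]
step 0: K = P̄·Hᵀ·S⁻¹ = [-543/11002 -1709/5501; -1754/5501 -1214/5501; 959/11002 749/5501]
step 0: x' = x̄ + K·y = [12775/5501, 21271/5501, 4254/5501]
step 0: P' = (I − K·H)·P̄ = [20182/5501 29127/5501 13146/5501; 29127/5501 43657/5501 20041/5501; 13146/5501 20041/5501 10822/5501]
step 1: x̄ = F·x = [25562/5501, 4291/5501, -17029/5501]
step 1: P̄ = F·P·Fᵀ + Q = [187912/5501 87603/5501 -98752/5501; 87603/5501 69458/5501 -49584/5501; -98752/5501 -49584/5501 79300/5501]
step 1: y = z − H·x̄ = [-24254/5501, 117455/5501]
step 1: S = H·P̄·Hᵀ + R = [477662/5501 -332810/5501; -332810/5501 2555439/5501]
step 1: K = P̄·Hᵀ·S⁻¹ = [7289227/201758518 -26118032/100879259; -38477677/201758518 -14053154/100879259; 14836732/100879259 17930912/100879259]
step 1: x' = x̄ + K·y = [-104965331/100879259, -136542722/100879259, 5154021/100879259]
step 1: P' = (I − K·H)·P̄ = [358267127/201758518 494579029/201758518 105878540/100879259; 494579029/201758518 740027651/201758518 164847628/100879259; 105878540/100879259 164847628/100879259 103290364/100879259]

step 0: x' = [12775/5501, 21271/5501, 4254/5501], P' = [20182/5501 29127/5501 13146/5501; 29127/5501 43657/5501 20041/5501; 13146/5501 20041/5501 10822/5501]
step 1: x' = [-104965331/100879259, -136542722/100879259, 5154021/100879259], P' = [358267127/201758518 494579029/201758518 105878540/100879259; 494579029/201758518 740027651/201758518 164847628/100879259; 105878540/100879259 164847628/100879259 103290364/100879259]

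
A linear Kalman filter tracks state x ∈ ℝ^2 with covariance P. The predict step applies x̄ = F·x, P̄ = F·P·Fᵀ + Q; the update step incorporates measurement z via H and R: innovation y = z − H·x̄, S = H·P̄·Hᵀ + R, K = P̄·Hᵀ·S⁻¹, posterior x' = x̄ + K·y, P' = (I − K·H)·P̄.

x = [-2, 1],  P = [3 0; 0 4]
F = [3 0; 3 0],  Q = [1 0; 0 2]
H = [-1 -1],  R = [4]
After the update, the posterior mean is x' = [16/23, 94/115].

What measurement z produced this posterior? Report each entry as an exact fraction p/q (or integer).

z = [-2]

x̄ = F·x = [-6, -6]
P̄ = F·P·Fᵀ + Q = [28 27; 27 29]
S = H·P̄·Hᵀ + R = [115]
K = P̄·Hᵀ·S⁻¹ = [-11/23; -56/115]
x' − x̄ = [154/23, 784/115] = K·y
y = (KᵀK)⁻¹·Kᵀ·(x' − x̄) = [-14]
z = y + H·x̄ = [-14] + [12] = [-2]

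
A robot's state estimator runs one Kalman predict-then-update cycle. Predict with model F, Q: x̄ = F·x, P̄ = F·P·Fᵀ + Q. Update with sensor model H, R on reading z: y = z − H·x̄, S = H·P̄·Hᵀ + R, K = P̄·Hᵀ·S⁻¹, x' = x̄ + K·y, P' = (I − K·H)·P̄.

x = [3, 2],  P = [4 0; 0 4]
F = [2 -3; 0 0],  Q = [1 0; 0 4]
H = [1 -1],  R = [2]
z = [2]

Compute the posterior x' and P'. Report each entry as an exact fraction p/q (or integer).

x' = [106/59, -8/59]
P' = [318/59 212/59; 212/59 220/59]

x̄ = F·x = [0, 0]
P̄ = F·P·Fᵀ + Q = [53 0; 0 4]
y = z − H·x̄ = [2]
S = H·P̄·Hᵀ + R = [59]
K = P̄·Hᵀ·S⁻¹ = [53/59; -4/59]
x' = x̄ + K·y = [106/59, -8/59]
P' = (I − K·H)·P̄ = [318/59 212/59; 212/59 220/59]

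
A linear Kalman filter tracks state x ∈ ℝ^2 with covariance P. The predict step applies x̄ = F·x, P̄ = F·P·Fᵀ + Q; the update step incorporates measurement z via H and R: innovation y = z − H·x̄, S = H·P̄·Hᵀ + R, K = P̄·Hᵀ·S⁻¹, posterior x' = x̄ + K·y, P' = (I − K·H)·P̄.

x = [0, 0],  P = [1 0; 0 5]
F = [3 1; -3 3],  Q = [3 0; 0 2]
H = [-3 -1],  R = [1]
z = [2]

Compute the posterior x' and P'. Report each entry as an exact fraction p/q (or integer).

x' = [-19/41, -74/123]
P' = [311/82 -457/41; -457/41 4150/123]

x̄ = F·x = [0, 0]
P̄ = F·P·Fᵀ + Q = [17 6; 6 56]
y = z − H·x̄ = [2]
S = H·P̄·Hᵀ + R = [246]
K = P̄·Hᵀ·S⁻¹ = [-19/82; -37/123]
x' = x̄ + K·y = [-19/41, -74/123]
P' = (I − K·H)·P̄ = [311/82 -457/41; -457/41 4150/123]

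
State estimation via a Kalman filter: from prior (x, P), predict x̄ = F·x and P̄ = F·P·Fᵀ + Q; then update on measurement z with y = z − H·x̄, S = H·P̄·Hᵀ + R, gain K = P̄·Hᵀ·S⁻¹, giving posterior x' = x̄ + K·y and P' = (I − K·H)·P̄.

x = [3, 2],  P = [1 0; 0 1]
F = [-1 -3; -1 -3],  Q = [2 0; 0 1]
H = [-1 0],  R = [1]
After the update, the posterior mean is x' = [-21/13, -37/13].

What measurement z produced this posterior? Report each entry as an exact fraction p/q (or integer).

x̄ = F·x = [-9, -9]
P̄ = F·P·Fᵀ + Q = [12 10; 10 11]
S = H·P̄·Hᵀ + R = [13]
K = P̄·Hᵀ·S⁻¹ = [-12/13; -10/13]
x' − x̄ = [96/13, 80/13] = K·y
y = (KᵀK)⁻¹·Kᵀ·(x' − x̄) = [-8]
z = y + H·x̄ = [-8] + [9] = [1]

z = [1]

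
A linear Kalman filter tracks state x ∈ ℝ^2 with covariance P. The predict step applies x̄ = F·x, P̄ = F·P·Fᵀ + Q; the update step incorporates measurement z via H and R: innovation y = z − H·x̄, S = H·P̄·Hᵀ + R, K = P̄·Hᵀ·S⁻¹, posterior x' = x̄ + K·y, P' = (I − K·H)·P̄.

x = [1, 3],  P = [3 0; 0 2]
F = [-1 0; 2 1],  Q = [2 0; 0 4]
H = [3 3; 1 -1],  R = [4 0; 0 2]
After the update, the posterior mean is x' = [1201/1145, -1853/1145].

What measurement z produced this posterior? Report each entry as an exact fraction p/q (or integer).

x̄ = F·x = [-1, 5]
P̄ = F·P·Fᵀ + Q = [5 -6; -6 18]
S = H·P̄·Hᵀ + R = [103 -39; -39 37]
K = P̄·Hᵀ·S⁻¹ = [159/1145 508/1145; 198/1145 -534/1145]
x' − x̄ = [2346/1145, -7578/1145] = K·y
y = (KᵀK)⁻¹·Kᵀ·(x' − x̄) = [-14, 9]
z = y + H·x̄ = [-14, 9] + [12, -6] = [-2, 3]

z = [-2, 3]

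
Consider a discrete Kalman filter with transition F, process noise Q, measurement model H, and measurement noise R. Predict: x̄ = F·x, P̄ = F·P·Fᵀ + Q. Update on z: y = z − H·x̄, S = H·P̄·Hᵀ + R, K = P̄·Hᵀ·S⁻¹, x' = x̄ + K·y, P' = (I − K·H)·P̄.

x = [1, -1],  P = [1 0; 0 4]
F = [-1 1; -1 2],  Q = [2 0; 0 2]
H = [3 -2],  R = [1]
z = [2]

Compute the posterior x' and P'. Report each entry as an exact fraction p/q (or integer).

x̄ = F·x = [-2, -3]
P̄ = F·P·Fᵀ + Q = [7 9; 9 19]
y = z − H·x̄ = [2]
S = H·P̄·Hᵀ + R = [32]
K = P̄·Hᵀ·S⁻¹ = [3/32; -11/32]
x' = x̄ + K·y = [-29/16, -59/16]
P' = (I − K·H)·P̄ = [215/32 321/32; 321/32 487/32]

x' = [-29/16, -59/16]
P' = [215/32 321/32; 321/32 487/32]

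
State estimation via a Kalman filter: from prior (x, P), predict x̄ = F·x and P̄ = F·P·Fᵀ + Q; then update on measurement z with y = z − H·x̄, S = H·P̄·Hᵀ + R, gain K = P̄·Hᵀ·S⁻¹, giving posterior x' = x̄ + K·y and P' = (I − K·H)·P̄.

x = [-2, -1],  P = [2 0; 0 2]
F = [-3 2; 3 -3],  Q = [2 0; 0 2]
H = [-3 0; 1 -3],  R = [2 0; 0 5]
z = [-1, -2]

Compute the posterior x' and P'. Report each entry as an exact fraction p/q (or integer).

x' = [958/2609, 2082/2609]
P' = [1616/7827 114/2609; 114/2609 1348/2609]

x̄ = F·x = [4, -3]
P̄ = F·P·Fᵀ + Q = [28 -30; -30 38]
y = z − H·x̄ = [11, -15]
S = H·P̄·Hᵀ + R = [254 -354; -354 555]
K = P̄·Hᵀ·S⁻¹ = [-808/2609 118/7827; -171/2609 -786/2609]
x' = x̄ + K·y = [958/2609, 2082/2609]
P' = (I − K·H)·P̄ = [1616/7827 114/2609; 114/2609 1348/2609]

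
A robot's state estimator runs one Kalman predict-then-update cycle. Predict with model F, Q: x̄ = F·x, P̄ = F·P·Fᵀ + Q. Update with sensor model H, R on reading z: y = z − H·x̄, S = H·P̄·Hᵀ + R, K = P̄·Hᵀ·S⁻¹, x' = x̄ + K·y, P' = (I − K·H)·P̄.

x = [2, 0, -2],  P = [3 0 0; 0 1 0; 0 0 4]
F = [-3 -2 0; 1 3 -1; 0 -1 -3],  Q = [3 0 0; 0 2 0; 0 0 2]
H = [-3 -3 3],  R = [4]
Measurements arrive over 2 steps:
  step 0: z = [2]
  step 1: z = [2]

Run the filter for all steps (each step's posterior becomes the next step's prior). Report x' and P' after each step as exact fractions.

step 0: x̄ = F·x = [-6, 4, 6]
step 0: P̄ = F·P·Fᵀ + Q = [34 -15 2; -15 18 9; 2 9 39]
step 0: y = z − H·x̄ = [-22]
step 0: S = H·P̄·Hᵀ + R = [355]
step 0: K = P̄·Hᵀ·S⁻¹ = [-51/355; 18/355; 84/355]
step 0: x' = x̄ + K·y = [-1008/355, 1024/355, 282/355]
step 0: P' = (I − K·H)·P̄ = [9469/355 -4407/355 4994/355; -4407/355 6066/355 1683/355; 4994/355 1683/355 6789/355]
step 1: x̄ = F·x = [976/355, 1782/355, -374/71]
step 1: P̄ = F·P·Fᵀ + Q = [57666/355 2022/355 10791/71; 2022/355 25034/355 -4374/71; 10791/71 -4374/71 15595/71]
step 1: y = z − H·x̄ = [14594/355]
step 1: S = H·P̄·Hᵀ + R = [906361/355]
step 1: K = P̄·Hᵀ·S⁻¹ = [-17199/906361; -146778/906361; 137670/906361]
step 1: x' = x̄ + K·y = [1784806/906361, -1484346/906361, 885242/906361]
step 1: P' = (I − K·H)·P̄ = [146395515/906361 -1948656/906361 144423927/906361; -1948656/906361 3228338/906361 1083978/906361; 144423927/906361 1083978/906361 145691465/906361]

step 0: x' = [-1008/355, 1024/355, 282/355], P' = [9469/355 -4407/355 4994/355; -4407/355 6066/355 1683/355; 4994/355 1683/355 6789/355]
step 1: x' = [1784806/906361, -1484346/906361, 885242/906361], P' = [146395515/906361 -1948656/906361 144423927/906361; -1948656/906361 3228338/906361 1083978/906361; 144423927/906361 1083978/906361 145691465/906361]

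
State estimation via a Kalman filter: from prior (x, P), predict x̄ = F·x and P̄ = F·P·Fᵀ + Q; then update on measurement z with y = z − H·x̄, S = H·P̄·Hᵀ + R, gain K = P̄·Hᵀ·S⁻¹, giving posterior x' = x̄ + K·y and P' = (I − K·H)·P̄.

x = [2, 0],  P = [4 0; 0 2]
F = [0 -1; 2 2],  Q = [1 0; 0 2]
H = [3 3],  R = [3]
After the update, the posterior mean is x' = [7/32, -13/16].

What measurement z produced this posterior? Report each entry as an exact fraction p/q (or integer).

x̄ = F·x = [0, 4]
P̄ = F·P·Fᵀ + Q = [3 -4; -4 26]
S = H·P̄·Hᵀ + R = [192]
K = P̄·Hᵀ·S⁻¹ = [-1/64; 11/32]
x' − x̄ = [7/32, -77/16] = K·y
y = (KᵀK)⁻¹·Kᵀ·(x' − x̄) = [-14]
z = y + H·x̄ = [-14] + [12] = [-2]

z = [-2]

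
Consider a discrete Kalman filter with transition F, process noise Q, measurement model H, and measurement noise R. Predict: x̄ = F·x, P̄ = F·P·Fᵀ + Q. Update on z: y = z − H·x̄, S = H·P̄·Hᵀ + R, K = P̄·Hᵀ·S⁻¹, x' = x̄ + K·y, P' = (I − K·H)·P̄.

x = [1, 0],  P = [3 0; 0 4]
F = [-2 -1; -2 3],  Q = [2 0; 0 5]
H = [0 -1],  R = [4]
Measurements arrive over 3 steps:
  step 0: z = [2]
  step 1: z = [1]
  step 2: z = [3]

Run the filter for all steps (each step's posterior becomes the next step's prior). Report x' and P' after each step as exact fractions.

step 0: x' = [-2, -2], P' = [18 0; 0 212/57]
step 1: x' = [14206/2175, -2251/2175], P' = [32902/725 4624/2175; 4624/2175 8396/2175]
step 2: x' = [-361283/260685, -283597/86895], P' = [17052614/260685 280912/86895; 280912/86895 22708/5793]

step 0: x̄ = F·x = [-2, -2]
step 0: P̄ = F·P·Fᵀ + Q = [18 0; 0 53]
step 0: y = z − H·x̄ = [0]
step 0: S = H·P̄·Hᵀ + R = [57]
step 0: K = P̄·Hᵀ·S⁻¹ = [0; -53/57]
step 0: x' = x̄ + K·y = [-2, -2]
step 0: P' = (I − K·H)·P̄ = [18 0; 0 212/57]
step 1: x̄ = F·x = [6, -2]
step 1: P̄ = F·P·Fᵀ + Q = [4430/57 1156/19; 1156/19 2099/19]
step 1: y = z − H·x̄ = [-1]
step 1: S = H·P̄·Hᵀ + R = [2175/19]
step 1: K = P̄·Hᵀ·S⁻¹ = [-1156/2175; -2099/2175]
step 1: x' = x̄ + K·y = [14206/2175, -2251/2175]
step 1: P' = (I − K·H)·P̄ = [32902/725 4624/2175; 4624/2175 8396/2175]
step 2: x̄ = F·x = [-26161/2175, -7033/435]
step 2: P̄ = F·P·Fᵀ + Q = [142022/725 70228/435; 70228/435 5677/29]
step 2: y = z − H·x̄ = [-5728/435]
step 2: S = H·P̄·Hᵀ + R = [5793/29]
step 2: K = P̄·Hᵀ·S⁻¹ = [-70228/86895; -5677/5793]
step 2: x' = x̄ + K·y = [-361283/260685, -283597/86895]
step 2: P' = (I − K·H)·P̄ = [17052614/260685 280912/86895; 280912/86895 22708/5793]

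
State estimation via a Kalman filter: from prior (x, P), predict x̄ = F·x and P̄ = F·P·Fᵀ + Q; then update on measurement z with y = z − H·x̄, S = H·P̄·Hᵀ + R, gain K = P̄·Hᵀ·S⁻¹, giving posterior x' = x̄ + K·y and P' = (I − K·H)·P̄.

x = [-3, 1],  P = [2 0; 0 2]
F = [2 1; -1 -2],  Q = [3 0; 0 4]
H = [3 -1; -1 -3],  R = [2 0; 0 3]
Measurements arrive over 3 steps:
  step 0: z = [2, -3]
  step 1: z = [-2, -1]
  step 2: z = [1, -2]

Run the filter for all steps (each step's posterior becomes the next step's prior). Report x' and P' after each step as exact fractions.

step 0: x̄ = F·x = [-5, 1]
step 0: P̄ = F·P·Fᵀ + Q = [13 -8; -8 14]
step 0: y = z − H·x̄ = [18, -5]
step 0: S = H·P̄·Hᵀ + R = [181 67; 67 94]
step 0: K = P̄·Hᵀ·S⁻¹ = [1227/4175 -386/4175; -1294/12525 -3608/12525]
step 0: x' = x̄ + K·y = [3141/4175, 7273/12525]
step 0: P' = (I − K·H)·P̄ = [852/4175 102/4175; 102/4175 3506/12525]
step 1: x̄ = F·x = [26119/12525, -23969/12525]
step 1: P̄ = F·P·Fᵀ + Q = [52529/12525 -13654/12525; -13654/12525 67904/12525]
step 1: y = z − H·x̄ = [-127376/12525, -58313/12525]
step 1: S = H·P̄·Hᵀ + R = [647639/12525 155357/12525; 155357/12525 619316/12525]
step 1: K = P̄·Hᵀ·S⁻¹ = [2870241/10032133 -907378/10032133; -159242/1584021 -446164/1584021]
step 1: x' = x̄ + K·y = [-4044599/10032133, 665339/1584021]
step 1: P' = (I − K·H)·P̄ = [1994358/10032133 12768/528007; 12768/528007 433396/1584021]
step 2: x̄ = F·x = [-11626153/30096399, -13149085/30096399]
step 2: P̄ = F·P·Fᵀ + Q = [125367121/30096399 -32074076/30096399; -32074076/30096399 162217870/30096399]
step 2: y = z − H·x̄ = [51825773/30096399, -111266206/30096399]
step 2: S = H·P̄·Hᵀ + R = [1543159213/30096399 367144855/30096399; 367144855/30096399 1483172692/30096399]
step 2: K = P̄·Hᵀ·S⁻¹ = [6823574499/23856411743 -2157896282/23856411743; -7190719354/71569235229 -20155356248/71569235229]
step 2: x' = x̄ + K·y = [10512209860/23856411743, 10287780873/23856411743]
step 2: P' = (I − K·H)·P̄ = [4741513584/23856411743 577391754/23856411743; 577391754/23856411743 19577964494/71569235229]

step 0: x' = [3141/4175, 7273/12525], P' = [852/4175 102/4175; 102/4175 3506/12525]
step 1: x' = [-4044599/10032133, 665339/1584021], P' = [1994358/10032133 12768/528007; 12768/528007 433396/1584021]
step 2: x' = [10512209860/23856411743, 10287780873/23856411743], P' = [4741513584/23856411743 577391754/23856411743; 577391754/23856411743 19577964494/71569235229]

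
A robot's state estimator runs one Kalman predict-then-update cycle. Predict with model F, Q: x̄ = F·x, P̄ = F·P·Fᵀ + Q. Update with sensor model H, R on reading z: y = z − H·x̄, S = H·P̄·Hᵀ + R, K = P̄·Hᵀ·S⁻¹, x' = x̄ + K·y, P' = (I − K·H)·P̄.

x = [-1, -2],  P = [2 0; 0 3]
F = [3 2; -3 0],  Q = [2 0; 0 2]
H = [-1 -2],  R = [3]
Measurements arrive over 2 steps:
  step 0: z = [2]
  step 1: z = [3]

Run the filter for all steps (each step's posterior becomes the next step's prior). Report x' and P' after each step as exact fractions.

step 0: x̄ = F·x = [-7, 3]
step 0: P̄ = F·P·Fᵀ + Q = [32 -18; -18 20]
step 0: y = z − H·x̄ = [1]
step 0: S = H·P̄·Hᵀ + R = [43]
step 0: K = P̄·Hᵀ·S⁻¹ = [4/43; -22/43]
step 0: x' = x̄ + K·y = [-297/43, 107/43]
step 0: P' = (I − K·H)·P̄ = [1360/43 -686/43; -686/43 376/43]
step 1: x̄ = F·x = [-677/43, 891/43]
step 1: P̄ = F·P·Fᵀ + Q = [5598/43 -8124/43; -8124/43 12326/43]
step 1: y = z − H·x̄ = [1234/43]
step 1: S = H·P̄·Hᵀ + R = [22535/43]
step 1: K = P̄·Hᵀ·S⁻¹ = [2130/4507; -16528/22535]
step 1: x' = x̄ + K·y = [-9833/4507, -7369/22535]
step 1: P' = (I − K·H)·P̄ = [59202/4507 -32796/4507; -32796/4507 106782/22535]

step 0: x' = [-297/43, 107/43], P' = [1360/43 -686/43; -686/43 376/43]
step 1: x' = [-9833/4507, -7369/22535], P' = [59202/4507 -32796/4507; -32796/4507 106782/22535]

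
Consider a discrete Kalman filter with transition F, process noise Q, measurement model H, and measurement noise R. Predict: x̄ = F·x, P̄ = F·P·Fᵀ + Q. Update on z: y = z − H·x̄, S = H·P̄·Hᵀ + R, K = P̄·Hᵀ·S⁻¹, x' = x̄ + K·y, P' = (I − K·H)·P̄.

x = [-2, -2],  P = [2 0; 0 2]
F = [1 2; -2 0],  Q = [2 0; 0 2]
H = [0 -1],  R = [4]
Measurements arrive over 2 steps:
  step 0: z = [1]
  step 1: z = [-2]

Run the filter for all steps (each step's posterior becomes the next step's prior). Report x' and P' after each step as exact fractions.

step 0: x' = [-32/7, 3/7], P' = [76/7 -8/7; -8/7 20/7]
step 1: x' = [-214/173, 446/173], P' = [2382/173 -240/173; -240/173 636/173]

step 0: x̄ = F·x = [-6, 4]
step 0: P̄ = F·P·Fᵀ + Q = [12 -4; -4 10]
step 0: y = z − H·x̄ = [5]
step 0: S = H·P̄·Hᵀ + R = [14]
step 0: K = P̄·Hᵀ·S⁻¹ = [2/7; -5/7]
step 0: x' = x̄ + K·y = [-32/7, 3/7]
step 0: P' = (I − K·H)·P̄ = [76/7 -8/7; -8/7 20/7]
step 1: x̄ = F·x = [-26/7, 64/7]
step 1: P̄ = F·P·Fᵀ + Q = [138/7 -120/7; -120/7 318/7]
step 1: y = z − H·x̄ = [50/7]
step 1: S = H·P̄·Hᵀ + R = [346/7]
step 1: K = P̄·Hᵀ·S⁻¹ = [60/173; -159/173]
step 1: x' = x̄ + K·y = [-214/173, 446/173]
step 1: P' = (I − K·H)·P̄ = [2382/173 -240/173; -240/173 636/173]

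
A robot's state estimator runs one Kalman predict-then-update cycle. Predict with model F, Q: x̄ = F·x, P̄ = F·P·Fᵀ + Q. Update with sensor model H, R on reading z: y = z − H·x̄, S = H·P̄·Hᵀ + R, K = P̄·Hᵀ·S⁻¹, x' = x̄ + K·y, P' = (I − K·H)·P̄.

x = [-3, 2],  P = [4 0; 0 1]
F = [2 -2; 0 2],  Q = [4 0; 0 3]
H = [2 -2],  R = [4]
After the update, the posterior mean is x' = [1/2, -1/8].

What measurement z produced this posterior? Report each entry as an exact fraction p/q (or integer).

z = [2]

x̄ = F·x = [-10, 4]
P̄ = F·P·Fᵀ + Q = [24 -4; -4 7]
S = H·P̄·Hᵀ + R = [160]
K = P̄·Hᵀ·S⁻¹ = [7/20; -11/80]
x' − x̄ = [21/2, -33/8] = K·y
y = (KᵀK)⁻¹·Kᵀ·(x' − x̄) = [30]
z = y + H·x̄ = [30] + [-28] = [2]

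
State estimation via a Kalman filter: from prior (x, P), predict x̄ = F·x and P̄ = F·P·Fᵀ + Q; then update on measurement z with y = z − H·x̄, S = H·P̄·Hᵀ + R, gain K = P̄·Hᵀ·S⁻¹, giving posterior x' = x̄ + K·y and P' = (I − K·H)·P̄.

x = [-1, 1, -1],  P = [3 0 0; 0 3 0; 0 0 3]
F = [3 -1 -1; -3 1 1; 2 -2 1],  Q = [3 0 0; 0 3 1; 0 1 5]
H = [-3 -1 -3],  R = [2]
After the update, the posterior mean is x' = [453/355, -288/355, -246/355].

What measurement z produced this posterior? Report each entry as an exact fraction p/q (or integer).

x̄ = F·x = [-3, 3, -5]
P̄ = F·P·Fᵀ + Q = [36 -33 21; -33 36 -20; 21 -20 32]
S = H·P̄·Hᵀ + R = [710]
K = P̄·Hᵀ·S⁻¹ = [-69/355; 123/710; -139/710]
x' − x̄ = [1518/355, -1353/355, 1529/355] = K·y
y = (KᵀK)⁻¹·Kᵀ·(x' − x̄) = [-22]
z = y + H·x̄ = [-22] + [21] = [-1]

z = [-1]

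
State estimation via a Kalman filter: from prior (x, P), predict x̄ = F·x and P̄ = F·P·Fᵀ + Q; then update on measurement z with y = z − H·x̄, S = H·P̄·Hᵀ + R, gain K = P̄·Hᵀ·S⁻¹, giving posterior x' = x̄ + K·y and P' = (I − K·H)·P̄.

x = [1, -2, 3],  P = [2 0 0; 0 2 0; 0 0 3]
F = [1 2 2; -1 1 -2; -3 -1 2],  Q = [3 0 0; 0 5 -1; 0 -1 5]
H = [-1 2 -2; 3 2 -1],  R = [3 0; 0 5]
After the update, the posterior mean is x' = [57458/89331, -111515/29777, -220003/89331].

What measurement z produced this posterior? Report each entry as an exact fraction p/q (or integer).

z = [-3, -3]

x̄ = F·x = [3, -9, 5]
P̄ = F·P·Fᵀ + Q = [25 -10 2; -10 21 -9; 2 -9 37]
S = H·P̄·Hᵀ + R = [380 87; 87 255]
K = P̄·Hᵀ·S⁻¹ = [-5702/29777 24403/89331; 5341/29777 630/29777; -6569/29777 -10442/89331]
x' − x̄ = [-210535/89331, 156478/29777, -666658/89331] = K·y
y = (KᵀK)⁻¹·Kᵀ·(x' − x̄) = [28, 11]
z = y + H·x̄ = [28, 11] + [-31, -14] = [-3, -3]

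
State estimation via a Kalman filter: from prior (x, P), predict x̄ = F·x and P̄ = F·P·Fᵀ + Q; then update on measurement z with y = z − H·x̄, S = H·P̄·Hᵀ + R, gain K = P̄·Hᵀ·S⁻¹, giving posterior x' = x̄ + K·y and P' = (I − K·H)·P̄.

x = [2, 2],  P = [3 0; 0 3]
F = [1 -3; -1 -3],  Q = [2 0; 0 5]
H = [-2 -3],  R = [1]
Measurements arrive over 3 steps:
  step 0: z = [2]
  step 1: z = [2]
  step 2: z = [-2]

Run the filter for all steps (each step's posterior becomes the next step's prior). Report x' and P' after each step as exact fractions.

step 0: x' = [96/61, -211/122], P' = [1232/183 -270/61; -270/61 737/244]
step 1: x' = [-588650/444731, 102380/444731], P' = [2376848/444731 -1539107/444731; -1539107/444731 1045099/444731]
step 2: x' = [-9752350/12668611, 253492054/215366387], P' = [66911808/12668611 -43335307/12668611; -43335307/12668611 500591260/215366387]

step 0: x̄ = F·x = [-4, -8]
step 0: P̄ = F·P·Fᵀ + Q = [32 24; 24 35]
step 0: y = z − H·x̄ = [-30]
step 0: S = H·P̄·Hᵀ + R = [732]
step 0: K = P̄·Hᵀ·S⁻¹ = [-34/183; -51/244]
step 0: x' = x̄ + K·y = [96/61, -211/122]
step 0: P' = (I − K·H)·P̄ = [1232/183 -270/61; -270/61 737/244]
step 1: x̄ = F·x = [825/122, 441/122]
step 1: P̄ = F·P·Fᵀ + Q = [45731/732 14971/732; 14971/732 9047/732]
step 1: y = z − H·x̄ = [3217/122]
step 1: S = H·P̄·Hᵀ + R = [444731/732]
step 1: K = P̄·Hᵀ·S⁻¹ = [-136375/444731; -57083/444731]
step 1: x' = x̄ + K·y = [-588650/444731, 102380/444731]
step 1: P' = (I − K·H)·P̄ = [2376848/444731 -1539107/444731; -1539107/444731 1045099/444731]
step 2: x̄ = F·x = [-127970/63533, 281510/444731]
step 2: P̄ = F·P·Fᵀ + Q = [3129549/63533 1004149/63533; 1004149/63533 4771752/444731]
step 2: y = z − H·x̄ = [-1836512/444731]
step 2: S = H·P̄·Hᵀ + R = [215366387/444731]
step 2: K = P̄·Hᵀ·S⁻¹ = [-3817695/12668611; -28373342/215366387]
step 2: x' = x̄ + K·y = [-9752350/12668611, 253492054/215366387]
step 2: P' = (I − K·H)·P̄ = [66911808/12668611 -43335307/12668611; -43335307/12668611 500591260/215366387]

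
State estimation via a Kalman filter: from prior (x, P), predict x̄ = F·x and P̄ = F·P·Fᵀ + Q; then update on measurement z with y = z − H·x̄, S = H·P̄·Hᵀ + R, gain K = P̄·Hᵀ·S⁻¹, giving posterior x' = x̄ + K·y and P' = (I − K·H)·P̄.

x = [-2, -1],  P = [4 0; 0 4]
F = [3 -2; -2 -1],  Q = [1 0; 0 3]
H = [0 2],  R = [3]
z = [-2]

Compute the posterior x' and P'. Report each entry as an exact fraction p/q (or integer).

x' = [4/95, -77/95]
P' = [4011/95 -48/95; -48/95 69/95]

x̄ = F·x = [-4, 5]
P̄ = F·P·Fᵀ + Q = [53 -16; -16 23]
y = z − H·x̄ = [-12]
S = H·P̄·Hᵀ + R = [95]
K = P̄·Hᵀ·S⁻¹ = [-32/95; 46/95]
x' = x̄ + K·y = [4/95, -77/95]
P' = (I − K·H)·P̄ = [4011/95 -48/95; -48/95 69/95]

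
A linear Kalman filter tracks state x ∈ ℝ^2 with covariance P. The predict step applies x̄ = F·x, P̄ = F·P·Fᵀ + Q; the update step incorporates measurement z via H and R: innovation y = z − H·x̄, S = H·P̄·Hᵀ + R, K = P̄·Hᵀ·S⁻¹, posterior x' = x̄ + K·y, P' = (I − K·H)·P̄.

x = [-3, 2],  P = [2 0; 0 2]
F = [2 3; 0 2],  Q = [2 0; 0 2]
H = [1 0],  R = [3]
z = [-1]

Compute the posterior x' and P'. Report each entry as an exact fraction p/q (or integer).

x' = [-28/31, 112/31]
P' = [84/31 36/31; 36/31 166/31]

x̄ = F·x = [0, 4]
P̄ = F·P·Fᵀ + Q = [28 12; 12 10]
y = z − H·x̄ = [-1]
S = H·P̄·Hᵀ + R = [31]
K = P̄·Hᵀ·S⁻¹ = [28/31; 12/31]
x' = x̄ + K·y = [-28/31, 112/31]
P' = (I − K·H)·P̄ = [84/31 36/31; 36/31 166/31]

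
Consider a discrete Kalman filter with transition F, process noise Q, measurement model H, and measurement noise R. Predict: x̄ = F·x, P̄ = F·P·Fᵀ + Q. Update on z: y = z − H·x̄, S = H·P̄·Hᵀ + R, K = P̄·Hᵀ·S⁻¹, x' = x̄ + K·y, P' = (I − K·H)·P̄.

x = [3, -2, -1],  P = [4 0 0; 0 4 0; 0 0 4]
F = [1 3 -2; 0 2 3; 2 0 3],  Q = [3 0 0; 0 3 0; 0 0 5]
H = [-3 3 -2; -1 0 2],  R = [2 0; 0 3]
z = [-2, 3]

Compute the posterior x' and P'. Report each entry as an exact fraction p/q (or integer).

x' = [-744861/171287, -934289/171287, -104151/171287]
P' = [3472801/171287 4585767/171287 1699940/171287; 4585767/171287 6149519/171287 2329194/171287; 1699940/171287 2329194/171287 958783/171287]

x̄ = F·x = [-1, -7, 3]
P̄ = F·P·Fᵀ + Q = [59 0 -16; 0 55 36; -16 36 57]
y = z − H·x̄ = [22, -4]
S = H·P̄·Hᵀ + R = [632 229; 229 354]
K = P̄·Hᵀ·S⁻¹ = [-30491/171287 -24307/171287; 16434/171287 24207/171287; -14902/171287 72542/171287]
x' = x̄ + K·y = [-744861/171287, -934289/171287, -104151/171287]
P' = (I − K·H)·P̄ = [3472801/171287 4585767/171287 1699940/171287; 4585767/171287 6149519/171287 2329194/171287; 1699940/171287 2329194/171287 958783/171287]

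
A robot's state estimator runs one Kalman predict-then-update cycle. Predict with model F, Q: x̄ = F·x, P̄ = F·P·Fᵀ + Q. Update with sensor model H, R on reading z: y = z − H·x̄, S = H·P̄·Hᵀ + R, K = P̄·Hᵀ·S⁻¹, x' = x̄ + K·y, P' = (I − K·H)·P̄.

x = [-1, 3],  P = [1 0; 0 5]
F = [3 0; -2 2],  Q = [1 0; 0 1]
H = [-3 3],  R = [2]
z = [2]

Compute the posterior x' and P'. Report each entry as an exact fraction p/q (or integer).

x̄ = F·x = [-3, 8]
P̄ = F·P·Fᵀ + Q = [10 -6; -6 25]
y = z − H·x̄ = [-31]
S = H·P̄·Hᵀ + R = [425]
K = P̄·Hᵀ·S⁻¹ = [-48/425; 93/425]
x' = x̄ + K·y = [213/425, 517/425]
P' = (I − K·H)·P̄ = [1946/425 1914/425; 1914/425 1976/425]

x' = [213/425, 517/425]
P' = [1946/425 1914/425; 1914/425 1976/425]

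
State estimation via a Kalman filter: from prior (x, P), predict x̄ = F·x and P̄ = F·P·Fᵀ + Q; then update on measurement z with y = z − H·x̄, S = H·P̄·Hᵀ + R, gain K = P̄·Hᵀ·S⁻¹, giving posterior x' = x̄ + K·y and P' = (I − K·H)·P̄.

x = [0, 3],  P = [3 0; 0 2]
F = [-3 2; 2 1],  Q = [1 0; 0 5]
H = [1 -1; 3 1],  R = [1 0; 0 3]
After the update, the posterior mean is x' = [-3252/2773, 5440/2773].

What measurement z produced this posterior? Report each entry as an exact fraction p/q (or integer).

z = [-3, -2]

x̄ = F·x = [6, 3]
P̄ = F·P·Fᵀ + Q = [36 -14; -14 19]
S = H·P̄·Hᵀ + R = [84 117; 117 262]
K = P̄·Hᵀ·S⁻¹ = [2102/8319 682/2773; -1985/2773 643/2773]
x' − x̄ = [-19890/2773, -2879/2773] = K·y
y = (KᵀK)⁻¹·Kᵀ·(x' − x̄) = [-6, -23]
z = y + H·x̄ = [-6, -23] + [3, 21] = [-3, -2]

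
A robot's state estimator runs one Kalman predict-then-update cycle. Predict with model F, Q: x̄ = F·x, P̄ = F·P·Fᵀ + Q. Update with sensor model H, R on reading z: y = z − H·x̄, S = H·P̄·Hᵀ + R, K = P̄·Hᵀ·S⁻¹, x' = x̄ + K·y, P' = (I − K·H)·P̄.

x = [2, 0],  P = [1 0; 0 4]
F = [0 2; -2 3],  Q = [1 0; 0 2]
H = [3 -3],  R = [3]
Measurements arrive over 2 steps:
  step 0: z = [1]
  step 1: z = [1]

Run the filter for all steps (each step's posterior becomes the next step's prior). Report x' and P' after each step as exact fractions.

step 0: x' = [77/34, 31/17], P' = [431/34 219/17; 219/17 228/17]
step 1: x' = [-149/812, -115/203], P' = [10673/812 2559/203; 2559/203 2516/203]

step 0: x̄ = F·x = [0, -4]
step 0: P̄ = F·P·Fᵀ + Q = [17 24; 24 42]
step 0: y = z − H·x̄ = [-11]
step 0: S = H·P̄·Hᵀ + R = [102]
step 0: K = P̄·Hᵀ·S⁻¹ = [-7/34; -9/17]
step 0: x' = x̄ + K·y = [77/34, 31/17]
step 0: P' = (I − K·H)·P̄ = [431/34 219/17; 219/17 228/17]
step 1: x̄ = F·x = [62/17, 16/17]
step 1: P̄ = F·P·Fᵀ + Q = [929/17 492/17; 492/17 320/17]
step 1: y = z − H·x̄ = [-121/17]
step 1: S = H·P̄·Hᵀ + R = [2436/17]
step 1: K = P̄·Hᵀ·S⁻¹ = [437/812; 43/203]
step 1: x' = x̄ + K·y = [-149/812, -115/203]
step 1: P' = (I − K·H)·P̄ = [10673/812 2559/203; 2559/203 2516/203]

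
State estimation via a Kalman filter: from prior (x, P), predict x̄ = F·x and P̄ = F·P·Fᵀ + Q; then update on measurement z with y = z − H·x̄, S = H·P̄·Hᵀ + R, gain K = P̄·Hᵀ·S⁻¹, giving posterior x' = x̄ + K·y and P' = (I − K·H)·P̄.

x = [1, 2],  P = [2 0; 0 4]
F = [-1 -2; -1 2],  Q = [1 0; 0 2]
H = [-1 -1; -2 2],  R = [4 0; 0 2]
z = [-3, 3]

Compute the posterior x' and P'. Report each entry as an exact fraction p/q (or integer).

x̄ = F·x = [-5, 3]
P̄ = F·P·Fᵀ + Q = [19 -14; -14 20]
y = z − H·x̄ = [-5, -13]
S = H·P̄·Hᵀ + R = [15 -2; -2 270]
K = P̄·Hᵀ·S⁻¹ = [-741/2023 -500/2023; -106/289 72/289]
x' = x̄ + K·y = [90/2023, 461/289]
P' = (I − K·H)·P̄ = [1732/2023 176/289; 176/289 248/289]

x' = [90/2023, 461/289]
P' = [1732/2023 176/289; 176/289 248/289]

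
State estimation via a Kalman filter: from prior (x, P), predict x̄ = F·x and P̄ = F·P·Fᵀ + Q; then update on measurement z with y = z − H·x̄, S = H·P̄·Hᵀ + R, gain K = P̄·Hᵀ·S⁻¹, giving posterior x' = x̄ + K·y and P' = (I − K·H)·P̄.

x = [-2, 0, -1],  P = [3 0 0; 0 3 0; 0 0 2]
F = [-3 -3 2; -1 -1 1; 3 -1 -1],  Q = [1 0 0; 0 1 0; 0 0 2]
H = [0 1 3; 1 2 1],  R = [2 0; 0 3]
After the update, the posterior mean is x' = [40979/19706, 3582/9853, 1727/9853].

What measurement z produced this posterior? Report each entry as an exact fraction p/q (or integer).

x̄ = F·x = [4, 1, -5]
P̄ = F·P·Fᵀ + Q = [63 22 -22; 22 9 -8; -22 -8 34]
S = H·P̄·Hᵀ + R = [269 20; 20 148]
K = P̄·Hᵀ·S⁻¹ = [-2053/9853 23745/39412; -715/9853 2227/9853; 3498/9853 -739/9853]
x' − x̄ = [-37845/19706, -6271/9853, 50992/9853] = K·y
y = (KᵀK)⁻¹·Kᵀ·(x' − x̄) = [15, 2]
z = y + H·x̄ = [15, 2] + [-14, 1] = [1, 3]

z = [1, 3]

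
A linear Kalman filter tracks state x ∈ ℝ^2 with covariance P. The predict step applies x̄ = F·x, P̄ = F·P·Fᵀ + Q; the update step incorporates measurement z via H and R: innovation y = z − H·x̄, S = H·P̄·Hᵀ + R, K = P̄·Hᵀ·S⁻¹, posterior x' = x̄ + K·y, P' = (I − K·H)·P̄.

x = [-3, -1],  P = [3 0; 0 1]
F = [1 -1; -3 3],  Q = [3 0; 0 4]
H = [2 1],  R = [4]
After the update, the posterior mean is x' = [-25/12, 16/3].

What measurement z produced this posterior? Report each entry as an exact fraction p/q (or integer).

z = [1]

x̄ = F·x = [-2, 6]
P̄ = F·P·Fᵀ + Q = [7 -12; -12 40]
S = H·P̄·Hᵀ + R = [24]
K = P̄·Hᵀ·S⁻¹ = [1/12; 2/3]
x' − x̄ = [-1/12, -2/3] = K·y
y = (KᵀK)⁻¹·Kᵀ·(x' − x̄) = [-1]
z = y + H·x̄ = [-1] + [2] = [1]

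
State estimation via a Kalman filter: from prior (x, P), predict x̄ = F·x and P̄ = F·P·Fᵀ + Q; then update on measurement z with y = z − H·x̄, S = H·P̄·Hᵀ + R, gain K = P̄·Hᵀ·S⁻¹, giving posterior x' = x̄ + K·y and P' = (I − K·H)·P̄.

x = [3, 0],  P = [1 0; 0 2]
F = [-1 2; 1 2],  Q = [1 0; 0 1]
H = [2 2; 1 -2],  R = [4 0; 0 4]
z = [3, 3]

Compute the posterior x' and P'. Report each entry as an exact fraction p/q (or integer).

x' = [18/23, 15/46]
P' = [448/621 -74/621; -74/621 295/621]

x̄ = F·x = [-3, 3]
P̄ = F·P·Fᵀ + Q = [10 7; 7 10]
y = z − H·x̄ = [3, 12]
S = H·P̄·Hᵀ + R = [140 -34; -34 26]
K = P̄·Hᵀ·S⁻¹ = [187/621 149/621; 221/1242 -166/621]
x' = x̄ + K·y = [18/23, 15/46]
P' = (I − K·H)·P̄ = [448/621 -74/621; -74/621 295/621]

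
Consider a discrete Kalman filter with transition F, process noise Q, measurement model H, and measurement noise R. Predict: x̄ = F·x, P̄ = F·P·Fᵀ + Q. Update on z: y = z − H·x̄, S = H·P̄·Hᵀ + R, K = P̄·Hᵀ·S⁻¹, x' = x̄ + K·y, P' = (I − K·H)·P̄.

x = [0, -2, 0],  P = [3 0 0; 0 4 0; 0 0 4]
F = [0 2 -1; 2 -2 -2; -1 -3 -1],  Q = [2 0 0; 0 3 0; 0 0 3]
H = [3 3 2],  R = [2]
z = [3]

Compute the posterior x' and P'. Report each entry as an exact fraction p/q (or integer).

x' = [-986/245, 473/245, 228/49]
P' = [16166/735 -6218/735 -2984/147; -6218/735 5984/735 104/147; -2984/147 104/147 4342/147]

x̄ = F·x = [-4, 4, 6]
P̄ = F·P·Fᵀ + Q = [22 -8 -20; -8 47 26; -20 26 46]
y = z − H·x̄ = [-9]
S = H·P̄·Hᵀ + R = [735]
K = P̄·Hᵀ·S⁻¹ = [2/735; 169/735; 22/147]
x' = x̄ + K·y = [-986/245, 473/245, 228/49]
P' = (I − K·H)·P̄ = [16166/735 -6218/735 -2984/147; -6218/735 5984/735 104/147; -2984/147 104/147 4342/147]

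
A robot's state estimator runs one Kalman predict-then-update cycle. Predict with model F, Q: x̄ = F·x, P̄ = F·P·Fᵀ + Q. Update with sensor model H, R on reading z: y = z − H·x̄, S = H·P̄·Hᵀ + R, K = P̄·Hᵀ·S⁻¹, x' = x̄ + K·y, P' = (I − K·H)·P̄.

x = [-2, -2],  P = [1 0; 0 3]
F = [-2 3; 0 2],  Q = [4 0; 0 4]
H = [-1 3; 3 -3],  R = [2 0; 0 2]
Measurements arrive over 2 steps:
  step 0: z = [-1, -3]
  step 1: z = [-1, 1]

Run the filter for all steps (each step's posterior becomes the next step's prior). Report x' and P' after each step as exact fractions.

step 0: x' = [-1150/557, -608/557], P' = [2159/2228 717/1114; 717/1114 299/557]
step 1: x' = [148/192421, -70832/192421], P' = [154264/192421 101352/192421; 101352/192421 87584/192421]

step 0: x̄ = F·x = [-2, -4]
step 0: P̄ = F·P·Fᵀ + Q = [35 18; 18 16]
step 0: y = z − H·x̄ = [9, -9]
step 0: S = H·P̄·Hᵀ + R = [73 -33; -33 137]
step 0: K = P̄·Hᵀ·S⁻¹ = [2143/4456 2175/4456; 1077/2228 357/2228]
step 0: x' = x̄ + K·y = [-1150/557, -608/557]
step 0: P' = (I − K·H)·P̄ = [2159/2228 717/1114; 717/1114 299/557]
step 1: x̄ = F·x = [476/557, -1216/557]
step 1: P̄ = F·P·Fᵀ + Q = [2776/557 360/557; 360/557 3424/557]
step 1: y = z − H·x̄ = [3567/557, -4519/557]
step 1: S = H·P̄·Hᵀ + R = [32546/557 -34824/557; -34824/557 50434/557]
step 1: K = P̄·Hᵀ·S⁻¹ = [74896/192421 79368/192421; 80700/192421 20652/192421]
step 1: x' = x̄ + K·y = [148/192421, -70832/192421]
step 1: P' = (I − K·H)·P̄ = [154264/192421 101352/192421; 101352/192421 87584/192421]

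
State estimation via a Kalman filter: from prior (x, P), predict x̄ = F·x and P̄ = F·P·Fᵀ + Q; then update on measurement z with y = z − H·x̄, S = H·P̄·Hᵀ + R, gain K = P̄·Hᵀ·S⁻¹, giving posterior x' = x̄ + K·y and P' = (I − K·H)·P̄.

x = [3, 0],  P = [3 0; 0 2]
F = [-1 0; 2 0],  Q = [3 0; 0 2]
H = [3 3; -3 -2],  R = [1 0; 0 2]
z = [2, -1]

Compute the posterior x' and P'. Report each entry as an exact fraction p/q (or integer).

x' = [-177/154, 295/154]
P' = [267/154 -291/154; -291/154 331/154]

x̄ = F·x = [-3, 6]
P̄ = F·P·Fᵀ + Q = [6 -6; -6 14]
y = z − H·x̄ = [-7, 2]
S = H·P̄·Hᵀ + R = [73 -48; -48 40]
K = P̄·Hᵀ·S⁻¹ = [-36/77 -219/308; 60/77 211/308]
x' = x̄ + K·y = [-177/154, 295/154]
P' = (I − K·H)·P̄ = [267/154 -291/154; -291/154 331/154]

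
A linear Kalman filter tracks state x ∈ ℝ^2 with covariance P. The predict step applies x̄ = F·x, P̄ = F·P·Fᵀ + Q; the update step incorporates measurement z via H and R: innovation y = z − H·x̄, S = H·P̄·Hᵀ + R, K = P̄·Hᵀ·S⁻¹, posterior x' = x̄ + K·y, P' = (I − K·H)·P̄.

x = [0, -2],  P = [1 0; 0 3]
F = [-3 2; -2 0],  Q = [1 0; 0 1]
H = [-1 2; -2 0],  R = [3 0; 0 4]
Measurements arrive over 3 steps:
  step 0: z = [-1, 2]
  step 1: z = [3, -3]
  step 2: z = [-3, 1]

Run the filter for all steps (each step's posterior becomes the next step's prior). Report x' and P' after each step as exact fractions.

step 0: x' = [-396/383, -262/383], P' = [362/383 166/383; 166/383 311/383]
step 1: x' = [9293/6078, 6683/3039], P' = [13417/15195 1354/3039; 1354/3039 2471/3039]
step 2: x' = [-216091/474342, -3393631/1660197], P' = [206960/237171 104062/237171; 104062/237171 1342925/1660197]

step 0: x̄ = F·x = [-4, 0]
step 0: P̄ = F·P·Fᵀ + Q = [22 6; 6 5]
step 0: y = z − H·x̄ = [-5, -6]
step 0: S = H·P̄·Hᵀ + R = [21 20; 20 92]
step 0: K = P̄·Hᵀ·S⁻¹ = [-10/383 -181/383; 152/383 -83/383]
step 0: x' = x̄ + K·y = [-396/383, -262/383]
step 0: P' = (I − K·H)·P̄ = [362/383 166/383; 166/383 311/383]
step 1: x̄ = F·x = [664/383, 792/383]
step 1: P̄ = F·P·Fᵀ + Q = [2893/383 1508/383; 1508/383 1831/383]
step 1: y = z − H·x̄ = [229/383, 179/383]
step 1: S = H·P̄·Hᵀ + R = [5334/383 -246/383; -246/383 13104/383]
step 1: K = P̄·Hᵀ·S⁻¹ = [41/15195 -13417/30390; 1196/3039 -677/3039]
step 1: x' = x̄ + K·y = [9293/6078, 6683/3039]
step 1: P' = (I − K·H)·P̄ = [13417/15195 1354/3039; 1354/3039 2471/3039]
step 2: x̄ = F·x = [-1147/6078, -9293/3039]
step 2: P̄ = F·P·Fᵀ + Q = [104128/15195 53422/15195; 53422/15195 68863/15195]
step 2: y = z − H·x̄ = [17791/6078, 1892/3039]
step 2: S = H·P̄·Hᵀ + R = [211477/15195 -5432/15195; -5432/15195 477292/15195]
step 2: K = P̄·Hᵀ·S⁻¹ = [388/237171 -103480/237171; 652472/1660197 -52031/237171]
step 2: x' = x̄ + K·y = [-216091/474342, -3393631/1660197]
step 2: P' = (I − K·H)·P̄ = [206960/237171 104062/237171; 104062/237171 1342925/1660197]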